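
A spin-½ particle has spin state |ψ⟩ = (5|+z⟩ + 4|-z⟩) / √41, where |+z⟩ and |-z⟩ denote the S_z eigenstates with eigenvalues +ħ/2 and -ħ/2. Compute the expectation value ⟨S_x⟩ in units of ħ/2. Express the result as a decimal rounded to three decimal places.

0.976

⟨σ_x⟩ = 2 Re(a* b)/(|a|²+|b|²) with a = 5, b = 4.
a* b = 20, so ⟨σ_x⟩ = 40/41.
⟨S_x⟩ = (ħ/2)·⟨σ_x⟩.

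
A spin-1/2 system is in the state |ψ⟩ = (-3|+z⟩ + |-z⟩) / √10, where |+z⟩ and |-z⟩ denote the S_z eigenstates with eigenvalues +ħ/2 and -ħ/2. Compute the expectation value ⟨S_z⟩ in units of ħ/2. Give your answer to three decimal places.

0.800

⟨σ_z⟩ = |a|² - |b|² divided by |a|²+|b|², with a, b the |+z⟩, |-z⟩ amplitudes.
= (9 - 1)/10 = 8/10.
⟨S_z⟩ = (ħ/2)·⟨σ_z⟩.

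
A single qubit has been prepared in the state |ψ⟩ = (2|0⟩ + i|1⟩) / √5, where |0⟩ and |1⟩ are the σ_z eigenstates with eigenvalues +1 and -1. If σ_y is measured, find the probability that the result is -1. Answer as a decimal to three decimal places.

0.100

|-y⟩ = (|0⟩ - i|1⟩)/√2, so ⟨-y|ψ⟩ = (1) / (√2·√5).
P = |1|² / 10 = 1/10.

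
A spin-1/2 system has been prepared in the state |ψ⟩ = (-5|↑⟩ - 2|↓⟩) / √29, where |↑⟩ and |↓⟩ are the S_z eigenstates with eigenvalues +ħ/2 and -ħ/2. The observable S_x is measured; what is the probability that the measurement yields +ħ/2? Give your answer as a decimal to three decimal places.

0.845

|+x⟩ = (|↑⟩ + |↓⟩)/√2, so ⟨+x|ψ⟩ = (-7) / (√2·√29).
P = |-7|² / 58 = 49/58.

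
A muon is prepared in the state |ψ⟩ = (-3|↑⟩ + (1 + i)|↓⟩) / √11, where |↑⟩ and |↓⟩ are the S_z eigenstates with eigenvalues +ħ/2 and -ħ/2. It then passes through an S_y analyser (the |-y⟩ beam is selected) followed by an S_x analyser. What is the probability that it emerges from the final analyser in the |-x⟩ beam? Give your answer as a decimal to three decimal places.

First analyser (S_y): P(|-y⟩) = |⟨-y|ψ⟩|² = 17/22.
After stage 1 the state is |-y⟩; P(|-x⟩) = |⟨-x|-y⟩|² = 1/2.
Joint probability = 17/22 × 1/2 = 0.386.

0.386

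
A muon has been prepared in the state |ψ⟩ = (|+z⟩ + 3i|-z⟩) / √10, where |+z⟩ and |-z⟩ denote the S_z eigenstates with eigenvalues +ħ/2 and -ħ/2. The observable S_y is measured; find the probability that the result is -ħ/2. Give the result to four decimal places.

0.2000

|-y⟩ = (|+z⟩ - i|-z⟩)/√2, so ⟨-y|ψ⟩ = (-2) / (√2·√10).
P = |-2|² / 20 = 4/20.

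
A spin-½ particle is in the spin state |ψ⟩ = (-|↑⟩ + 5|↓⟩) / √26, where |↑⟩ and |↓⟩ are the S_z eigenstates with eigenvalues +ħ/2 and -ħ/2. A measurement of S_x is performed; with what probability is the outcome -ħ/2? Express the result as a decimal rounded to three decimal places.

|-x⟩ = (|↑⟩ - |↓⟩)/√2, so ⟨-x|ψ⟩ = (-6) / (√2·√26).
P = |-6|² / 52 = 36/52.

0.692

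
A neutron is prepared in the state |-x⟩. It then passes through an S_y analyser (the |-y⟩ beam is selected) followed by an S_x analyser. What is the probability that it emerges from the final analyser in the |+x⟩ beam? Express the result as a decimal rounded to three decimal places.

First analyser (S_y): from |-x⟩, P(|-y⟩) = 1/2.
After stage 1 the state is |-y⟩; P(|+x⟩) = |⟨+x|-y⟩|² = 1/2.
Joint probability = 1/2 × 1/2 = 0.250.

0.250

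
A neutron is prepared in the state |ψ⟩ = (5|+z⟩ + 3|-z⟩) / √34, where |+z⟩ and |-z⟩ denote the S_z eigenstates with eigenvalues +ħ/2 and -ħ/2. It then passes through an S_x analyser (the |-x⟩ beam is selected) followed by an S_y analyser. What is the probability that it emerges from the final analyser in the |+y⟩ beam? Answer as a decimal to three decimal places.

0.029

First analyser (S_x): P(|-x⟩) = |⟨-x|ψ⟩|² = 4/68.
After stage 1 the state is |-x⟩; P(|+y⟩) = |⟨+y|-x⟩|² = 1/2.
Joint probability = 4/68 × 1/2 = 0.029.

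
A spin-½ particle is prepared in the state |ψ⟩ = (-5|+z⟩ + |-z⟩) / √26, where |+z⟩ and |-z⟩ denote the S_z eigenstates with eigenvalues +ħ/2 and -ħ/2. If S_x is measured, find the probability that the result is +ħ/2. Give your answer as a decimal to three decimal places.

0.308

|+x⟩ = (|+z⟩ + |-z⟩)/√2, so ⟨+x|ψ⟩ = (-4) / (√2·√26).
P = |-4|² / 52 = 16/52.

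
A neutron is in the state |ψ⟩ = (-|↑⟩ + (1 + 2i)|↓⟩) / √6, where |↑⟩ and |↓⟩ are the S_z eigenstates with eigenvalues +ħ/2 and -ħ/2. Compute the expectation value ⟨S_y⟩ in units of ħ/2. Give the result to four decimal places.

-0.6667

⟨σ_y⟩ = 2 Im(a* b)/(|a|²+|b|²) with a = -1, b = (1 + 2i).
a* b = (-1 - 2i), so ⟨σ_y⟩ = -4/6.
⟨S_y⟩ = (ħ/2)·⟨σ_y⟩.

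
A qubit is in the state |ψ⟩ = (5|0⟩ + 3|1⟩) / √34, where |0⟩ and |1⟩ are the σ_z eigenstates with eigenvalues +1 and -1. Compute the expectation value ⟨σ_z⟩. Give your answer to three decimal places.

⟨σ_z⟩ = |a|² - |b|² divided by |a|²+|b|², with a, b the |0⟩, |1⟩ amplitudes.
= (25 - 9)/34 = 16/34.

0.471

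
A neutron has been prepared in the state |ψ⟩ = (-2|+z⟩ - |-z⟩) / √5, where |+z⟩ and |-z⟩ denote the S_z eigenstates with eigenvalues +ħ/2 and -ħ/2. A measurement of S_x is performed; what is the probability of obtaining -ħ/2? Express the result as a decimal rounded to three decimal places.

|-x⟩ = (|+z⟩ - |-z⟩)/√2, so ⟨-x|ψ⟩ = (-1) / (√2·√5).
P = |-1|² / 10 = 1/10.

0.100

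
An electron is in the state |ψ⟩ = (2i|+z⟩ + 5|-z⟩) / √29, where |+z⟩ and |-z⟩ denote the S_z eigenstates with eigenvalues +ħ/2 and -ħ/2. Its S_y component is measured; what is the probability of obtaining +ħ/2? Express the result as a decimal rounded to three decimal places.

|+y⟩ = (|+z⟩ + i|-z⟩)/√2, so ⟨+y|ψ⟩ = (-3i) / (√2·√29).
P = |-3i|² / 58 = 9/58.

0.155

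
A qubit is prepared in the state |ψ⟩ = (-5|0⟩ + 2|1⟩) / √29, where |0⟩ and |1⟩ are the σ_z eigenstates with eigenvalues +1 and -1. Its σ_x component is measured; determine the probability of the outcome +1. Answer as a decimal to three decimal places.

|+x⟩ = (|0⟩ + |1⟩)/√2, so ⟨+x|ψ⟩ = (-3) / (√2·√29).
P = |-3|² / 58 = 9/58.

0.155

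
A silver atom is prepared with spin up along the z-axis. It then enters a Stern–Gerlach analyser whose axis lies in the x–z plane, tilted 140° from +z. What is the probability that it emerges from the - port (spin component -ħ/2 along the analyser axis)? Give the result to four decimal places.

For spin-½, the probability of finding spin-up along an axis at angle θ to the initial spin direction is cos²(θ/2); spin-down is sin²(θ/2).
θ = 140°, so P = sin²(70°) ≈ 0.8830.

0.8830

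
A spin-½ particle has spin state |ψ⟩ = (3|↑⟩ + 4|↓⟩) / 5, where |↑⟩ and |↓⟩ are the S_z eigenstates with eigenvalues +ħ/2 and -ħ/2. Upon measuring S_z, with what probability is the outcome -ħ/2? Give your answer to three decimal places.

0.640

The -ħ/2 outcome corresponds to |↓⟩. Its amplitude in |ψ⟩ is 4/5.
P = |4|² / 25 = 16/25.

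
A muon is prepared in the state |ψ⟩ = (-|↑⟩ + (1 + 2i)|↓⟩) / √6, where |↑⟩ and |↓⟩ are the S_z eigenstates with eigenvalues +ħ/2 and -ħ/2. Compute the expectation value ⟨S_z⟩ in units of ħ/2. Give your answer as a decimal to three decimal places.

⟨σ_z⟩ = |a|² - |b|² divided by |a|²+|b|², with a, b the |↑⟩, |↓⟩ amplitudes.
= (1 - 5)/6 = -4/6.
⟨S_z⟩ = (ħ/2)·⟨σ_z⟩.

-0.667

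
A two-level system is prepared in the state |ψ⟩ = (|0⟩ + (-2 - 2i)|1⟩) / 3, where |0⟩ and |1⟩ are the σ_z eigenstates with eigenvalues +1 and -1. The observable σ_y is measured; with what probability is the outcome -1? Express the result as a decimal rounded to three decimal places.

|-y⟩ = (|0⟩ - i|1⟩)/√2, so ⟨-y|ψ⟩ = (3 - 2i) / (√2·3).
P = |3 - 2i|² / 18 = 13/18.

0.722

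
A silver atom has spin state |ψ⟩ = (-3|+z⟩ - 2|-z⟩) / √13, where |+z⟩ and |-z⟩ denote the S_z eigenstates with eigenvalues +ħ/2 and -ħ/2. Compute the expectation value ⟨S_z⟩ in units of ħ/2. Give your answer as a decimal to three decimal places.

⟨σ_z⟩ = |a|² - |b|² divided by |a|²+|b|², with a, b the |+z⟩, |-z⟩ amplitudes.
= (9 - 4)/13 = 5/13.
⟨S_z⟩ = (ħ/2)·⟨σ_z⟩.

0.385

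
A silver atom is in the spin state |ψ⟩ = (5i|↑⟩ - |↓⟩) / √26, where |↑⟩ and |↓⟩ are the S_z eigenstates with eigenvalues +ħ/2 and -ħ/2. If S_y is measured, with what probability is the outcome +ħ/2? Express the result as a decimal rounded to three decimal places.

|+y⟩ = (|↑⟩ + i|↓⟩)/√2, so ⟨+y|ψ⟩ = (6i) / (√2·√26).
P = |6i|² / 52 = 36/52.

0.692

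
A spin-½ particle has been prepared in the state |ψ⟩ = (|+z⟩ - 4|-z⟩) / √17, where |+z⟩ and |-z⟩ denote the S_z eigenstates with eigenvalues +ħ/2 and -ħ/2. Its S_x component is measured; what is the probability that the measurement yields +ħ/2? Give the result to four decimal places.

|+x⟩ = (|+z⟩ + |-z⟩)/√2, so ⟨+x|ψ⟩ = (-3) / (√2·√17).
P = |-3|² / 34 = 9/34.

0.2647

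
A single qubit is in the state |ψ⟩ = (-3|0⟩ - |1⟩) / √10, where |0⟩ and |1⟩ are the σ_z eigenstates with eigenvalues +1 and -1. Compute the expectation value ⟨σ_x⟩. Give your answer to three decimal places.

0.600

⟨σ_x⟩ = 2 Re(a* b)/(|a|²+|b|²) with a = -3, b = -1.
a* b = 3, so ⟨σ_x⟩ = 6/10.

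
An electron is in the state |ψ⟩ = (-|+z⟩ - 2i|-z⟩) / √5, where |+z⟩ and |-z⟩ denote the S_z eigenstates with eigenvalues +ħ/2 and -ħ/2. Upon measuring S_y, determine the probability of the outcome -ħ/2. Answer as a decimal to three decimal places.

|-y⟩ = (|+z⟩ - i|-z⟩)/√2, so ⟨-y|ψ⟩ = (1) / (√2·√5).
P = |1|² / 10 = 1/10.

0.100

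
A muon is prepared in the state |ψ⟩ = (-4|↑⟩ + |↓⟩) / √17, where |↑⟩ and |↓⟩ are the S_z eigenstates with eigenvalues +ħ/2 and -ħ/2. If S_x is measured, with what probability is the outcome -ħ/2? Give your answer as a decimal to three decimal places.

|-x⟩ = (|↑⟩ - |↓⟩)/√2, so ⟨-x|ψ⟩ = (-5) / (√2·√17).
P = |-5|² / 34 = 25/34.

0.735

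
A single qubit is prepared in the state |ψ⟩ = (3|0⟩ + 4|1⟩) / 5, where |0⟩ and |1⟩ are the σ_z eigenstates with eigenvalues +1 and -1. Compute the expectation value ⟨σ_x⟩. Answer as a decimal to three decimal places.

⟨σ_x⟩ = 2 Re(a* b)/(|a|²+|b|²) with a = 3, b = 4.
a* b = 12, so ⟨σ_x⟩ = 24/25.

0.960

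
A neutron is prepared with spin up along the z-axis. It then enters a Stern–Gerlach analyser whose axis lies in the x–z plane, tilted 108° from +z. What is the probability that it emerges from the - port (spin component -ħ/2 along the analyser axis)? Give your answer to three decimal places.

For spin-½, the probability of finding spin-up along an axis at angle θ to the initial spin direction is cos²(θ/2); spin-down is sin²(θ/2).
θ = 108°, so P = sin²(54°) ≈ 0.655.

0.655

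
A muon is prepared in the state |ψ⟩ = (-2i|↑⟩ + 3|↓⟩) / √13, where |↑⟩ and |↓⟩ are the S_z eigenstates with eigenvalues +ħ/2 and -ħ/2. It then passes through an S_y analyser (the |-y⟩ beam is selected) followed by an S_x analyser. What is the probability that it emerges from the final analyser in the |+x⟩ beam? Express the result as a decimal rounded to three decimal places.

First analyser (S_y): P(|-y⟩) = |⟨-y|ψ⟩|² = 1/26.
After stage 1 the state is |-y⟩; P(|+x⟩) = |⟨+x|-y⟩|² = 1/2.
Joint probability = 1/26 × 1/2 = 0.019.

0.019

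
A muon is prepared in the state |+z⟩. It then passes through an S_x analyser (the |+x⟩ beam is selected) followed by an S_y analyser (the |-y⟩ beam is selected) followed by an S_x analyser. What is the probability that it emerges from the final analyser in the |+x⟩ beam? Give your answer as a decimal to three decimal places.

0.125

First analyser (S_x): from |+z⟩, P(|+x⟩) = 1/2.
After stage 1 the state is |+x⟩; P(|-y⟩) = |⟨-y|+x⟩|² = 1/2.
After stage 2 the state is |-y⟩; P(|+x⟩) = |⟨+x|-y⟩|² = 1/2.
Joint probability = 1/2 × 1/2 × 1/2 = 0.125.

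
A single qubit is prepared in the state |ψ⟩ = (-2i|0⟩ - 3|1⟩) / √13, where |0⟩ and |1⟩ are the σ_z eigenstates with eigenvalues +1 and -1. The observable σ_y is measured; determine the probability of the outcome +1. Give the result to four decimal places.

|+y⟩ = (|0⟩ + i|1⟩)/√2, so ⟨+y|ψ⟩ = (i) / (√2·√13).
P = |i|² / 26 = 1/26.

0.0385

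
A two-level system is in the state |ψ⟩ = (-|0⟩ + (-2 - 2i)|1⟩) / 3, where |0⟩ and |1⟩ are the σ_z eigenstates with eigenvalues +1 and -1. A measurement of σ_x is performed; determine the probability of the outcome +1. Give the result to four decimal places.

|+x⟩ = (|0⟩ + |1⟩)/√2, so ⟨+x|ψ⟩ = (-3 - 2i) / (√2·3).
P = |-3 - 2i|² / 18 = 13/18.

0.7222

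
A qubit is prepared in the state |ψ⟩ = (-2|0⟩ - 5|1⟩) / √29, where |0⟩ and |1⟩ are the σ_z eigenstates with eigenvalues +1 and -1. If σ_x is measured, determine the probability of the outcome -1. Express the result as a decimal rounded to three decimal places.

0.155

|-x⟩ = (|0⟩ - |1⟩)/√2, so ⟨-x|ψ⟩ = (3) / (√2·√29).
P = |3|² / 58 = 9/58.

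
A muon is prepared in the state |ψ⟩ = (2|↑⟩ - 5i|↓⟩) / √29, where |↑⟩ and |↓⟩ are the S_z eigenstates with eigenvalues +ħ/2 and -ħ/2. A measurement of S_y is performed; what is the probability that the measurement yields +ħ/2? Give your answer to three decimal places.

|+y⟩ = (|↑⟩ + i|↓⟩)/√2, so ⟨+y|ψ⟩ = (-3) / (√2·√29).
P = |-3|² / 58 = 9/58.

0.155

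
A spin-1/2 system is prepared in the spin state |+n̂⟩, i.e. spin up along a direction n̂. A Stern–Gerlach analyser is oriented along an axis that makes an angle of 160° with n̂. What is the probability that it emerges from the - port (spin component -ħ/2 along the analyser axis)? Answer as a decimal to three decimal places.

0.970

For spin-½, the probability of finding spin-up along an axis at angle θ to the initial spin direction is cos²(θ/2); spin-down is sin²(θ/2).
θ = 160°, so P = sin²(80°) ≈ 0.970.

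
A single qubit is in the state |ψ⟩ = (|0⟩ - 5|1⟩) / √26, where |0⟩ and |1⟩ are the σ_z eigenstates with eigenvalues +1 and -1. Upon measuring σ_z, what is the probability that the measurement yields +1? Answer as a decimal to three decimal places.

0.038

The +1 outcome corresponds to |0⟩. Its amplitude in |ψ⟩ is 1/√26.
P = |1|² / 26 = 1/26.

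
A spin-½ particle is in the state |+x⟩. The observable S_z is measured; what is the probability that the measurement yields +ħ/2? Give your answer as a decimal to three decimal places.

0.500

In the S_z basis, |+x⟩ = (|+z⟩ + |-z⟩)/√2 and |+z⟩ = |+z⟩.
|⟨+z|+x⟩|² = 1/2.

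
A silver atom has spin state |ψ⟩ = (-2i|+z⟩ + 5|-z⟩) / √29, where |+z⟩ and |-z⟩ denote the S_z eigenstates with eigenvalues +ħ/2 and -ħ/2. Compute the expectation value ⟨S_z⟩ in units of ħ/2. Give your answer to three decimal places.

⟨σ_z⟩ = |a|² - |b|² divided by |a|²+|b|², with a, b the |+z⟩, |-z⟩ amplitudes.
= (4 - 25)/29 = -21/29.
⟨S_z⟩ = (ħ/2)·⟨σ_z⟩.

-0.724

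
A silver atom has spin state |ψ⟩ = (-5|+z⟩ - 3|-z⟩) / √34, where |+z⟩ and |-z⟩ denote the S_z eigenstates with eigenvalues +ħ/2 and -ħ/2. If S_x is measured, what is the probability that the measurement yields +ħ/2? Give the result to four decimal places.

|+x⟩ = (|+z⟩ + |-z⟩)/√2, so ⟨+x|ψ⟩ = (-8) / (√2·√34).
P = |-8|² / 68 = 64/68.

0.9412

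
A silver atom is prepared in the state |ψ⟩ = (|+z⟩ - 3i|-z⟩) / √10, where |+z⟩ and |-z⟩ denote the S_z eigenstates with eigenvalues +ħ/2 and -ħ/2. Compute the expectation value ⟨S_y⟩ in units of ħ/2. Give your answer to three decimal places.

⟨σ_y⟩ = 2 Im(a* b)/(|a|²+|b|²) with a = 1, b = -3i.
a* b = -3i, so ⟨σ_y⟩ = -6/10.
⟨S_y⟩ = (ħ/2)·⟨σ_y⟩.

-0.600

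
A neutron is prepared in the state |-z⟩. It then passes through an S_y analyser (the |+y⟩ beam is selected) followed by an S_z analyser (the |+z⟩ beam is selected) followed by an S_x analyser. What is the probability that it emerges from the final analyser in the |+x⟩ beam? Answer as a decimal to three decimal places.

First analyser (S_y): from |-z⟩, P(|+y⟩) = 1/2.
After stage 1 the state is |+y⟩; P(|+z⟩) = |⟨+z|+y⟩|² = 1/2.
After stage 2 the state is |+z⟩; P(|+x⟩) = |⟨+x|+z⟩|² = 1/2.
Joint probability = 1/2 × 1/2 × 1/2 = 0.125.

0.125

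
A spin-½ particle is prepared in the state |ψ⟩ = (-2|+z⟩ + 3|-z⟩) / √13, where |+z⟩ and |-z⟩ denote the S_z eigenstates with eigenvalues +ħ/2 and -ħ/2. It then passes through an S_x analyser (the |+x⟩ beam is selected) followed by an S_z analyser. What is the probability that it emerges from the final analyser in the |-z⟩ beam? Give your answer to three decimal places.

0.019

First analyser (S_x): P(|+x⟩) = |⟨+x|ψ⟩|² = 1/26.
After stage 1 the state is |+x⟩; P(|-z⟩) = |⟨-z|+x⟩|² = 1/2.
Joint probability = 1/26 × 1/2 = 0.019.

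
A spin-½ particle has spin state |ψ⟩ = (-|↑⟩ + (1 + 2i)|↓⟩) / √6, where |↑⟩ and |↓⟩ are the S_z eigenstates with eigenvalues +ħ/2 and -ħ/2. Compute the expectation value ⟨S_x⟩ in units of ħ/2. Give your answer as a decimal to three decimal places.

-0.333

⟨σ_x⟩ = 2 Re(a* b)/(|a|²+|b|²) with a = -1, b = (1 + 2i).
a* b = (-1 - 2i), so ⟨σ_x⟩ = -2/6.
⟨S_x⟩ = (ħ/2)·⟨σ_x⟩.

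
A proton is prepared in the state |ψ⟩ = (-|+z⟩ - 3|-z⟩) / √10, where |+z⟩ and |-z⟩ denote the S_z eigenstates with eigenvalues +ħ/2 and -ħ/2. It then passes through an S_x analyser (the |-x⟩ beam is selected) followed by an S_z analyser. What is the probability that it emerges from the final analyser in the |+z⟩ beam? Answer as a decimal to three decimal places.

0.100

First analyser (S_x): P(|-x⟩) = |⟨-x|ψ⟩|² = 4/20.
After stage 1 the state is |-x⟩; P(|+z⟩) = |⟨+z|-x⟩|² = 1/2.
Joint probability = 4/20 × 1/2 = 0.100.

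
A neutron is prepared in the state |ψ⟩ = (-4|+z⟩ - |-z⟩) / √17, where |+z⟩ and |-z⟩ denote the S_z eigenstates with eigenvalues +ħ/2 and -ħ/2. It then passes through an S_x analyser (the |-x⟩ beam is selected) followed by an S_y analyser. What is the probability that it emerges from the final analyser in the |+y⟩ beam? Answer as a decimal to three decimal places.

0.132

First analyser (S_x): P(|-x⟩) = |⟨-x|ψ⟩|² = 9/34.
After stage 1 the state is |-x⟩; P(|+y⟩) = |⟨+y|-x⟩|² = 1/2.
Joint probability = 9/34 × 1/2 = 0.132.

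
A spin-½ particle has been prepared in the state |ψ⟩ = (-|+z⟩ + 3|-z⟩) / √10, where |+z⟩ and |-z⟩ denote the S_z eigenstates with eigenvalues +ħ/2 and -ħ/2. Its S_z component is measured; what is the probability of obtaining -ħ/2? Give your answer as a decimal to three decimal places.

0.900

The -ħ/2 outcome corresponds to |-z⟩. Its amplitude in |ψ⟩ is 3/√10.
P = |3|² / 10 = 9/10.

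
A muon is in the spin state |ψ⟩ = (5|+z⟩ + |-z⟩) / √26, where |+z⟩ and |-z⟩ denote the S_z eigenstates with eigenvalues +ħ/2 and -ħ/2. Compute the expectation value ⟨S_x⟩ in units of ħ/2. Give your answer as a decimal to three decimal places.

⟨σ_x⟩ = 2 Re(a* b)/(|a|²+|b|²) with a = 5, b = 1.
a* b = 5, so ⟨σ_x⟩ = 10/26.
⟨S_x⟩ = (ħ/2)·⟨σ_x⟩.

0.385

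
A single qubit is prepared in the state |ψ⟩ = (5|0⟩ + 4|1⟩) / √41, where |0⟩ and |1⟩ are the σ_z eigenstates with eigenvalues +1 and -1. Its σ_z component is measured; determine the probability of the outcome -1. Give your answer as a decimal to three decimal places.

The -1 outcome corresponds to |1⟩. Its amplitude in |ψ⟩ is 4/√41.
P = |4|² / 41 = 16/41.

0.390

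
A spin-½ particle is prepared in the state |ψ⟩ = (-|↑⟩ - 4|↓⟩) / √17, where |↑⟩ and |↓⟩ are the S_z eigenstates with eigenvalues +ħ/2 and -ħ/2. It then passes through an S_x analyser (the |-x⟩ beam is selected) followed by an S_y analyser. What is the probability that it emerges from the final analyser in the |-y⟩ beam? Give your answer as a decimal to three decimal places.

0.132

First analyser (S_x): P(|-x⟩) = |⟨-x|ψ⟩|² = 9/34.
After stage 1 the state is |-x⟩; P(|-y⟩) = |⟨-y|-x⟩|² = 1/2.
Joint probability = 9/34 × 1/2 = 0.132.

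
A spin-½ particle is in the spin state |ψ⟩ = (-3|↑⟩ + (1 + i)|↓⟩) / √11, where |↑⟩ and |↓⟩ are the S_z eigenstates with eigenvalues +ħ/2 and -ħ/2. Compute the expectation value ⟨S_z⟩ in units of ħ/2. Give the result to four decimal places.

⟨σ_z⟩ = |a|² - |b|² divided by |a|²+|b|², with a, b the |↑⟩, |↓⟩ amplitudes.
= (9 - 2)/11 = 7/11.
⟨S_z⟩ = (ħ/2)·⟨σ_z⟩.

0.6364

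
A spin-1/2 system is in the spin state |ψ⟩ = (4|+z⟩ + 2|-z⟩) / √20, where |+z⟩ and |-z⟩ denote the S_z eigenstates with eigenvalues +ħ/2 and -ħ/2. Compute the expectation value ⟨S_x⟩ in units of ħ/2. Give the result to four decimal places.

⟨σ_x⟩ = 2 Re(a* b)/(|a|²+|b|²) with a = 4, b = 2.
a* b = 8, so ⟨σ_x⟩ = 16/20.
⟨S_x⟩ = (ħ/2)·⟨σ_x⟩.

0.8000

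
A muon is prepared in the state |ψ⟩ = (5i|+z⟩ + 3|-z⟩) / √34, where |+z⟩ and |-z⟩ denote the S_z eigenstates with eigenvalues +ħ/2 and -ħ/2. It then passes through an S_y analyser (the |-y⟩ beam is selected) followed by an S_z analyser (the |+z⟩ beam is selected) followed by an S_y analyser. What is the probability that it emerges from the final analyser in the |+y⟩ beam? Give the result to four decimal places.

0.2353

First analyser (S_y): P(|-y⟩) = |⟨-y|ψ⟩|² = 64/68.
After stage 1 the state is |-y⟩; P(|+z⟩) = |⟨+z|-y⟩|² = 1/2.
After stage 2 the state is |+z⟩; P(|+y⟩) = |⟨+y|+z⟩|² = 1/2.
Joint probability = 64/68 × 1/2 × 1/2 = 0.2353.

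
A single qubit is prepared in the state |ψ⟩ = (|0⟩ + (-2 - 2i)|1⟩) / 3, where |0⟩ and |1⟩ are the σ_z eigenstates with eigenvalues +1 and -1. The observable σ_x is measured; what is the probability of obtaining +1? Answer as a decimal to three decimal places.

|+x⟩ = (|0⟩ + |1⟩)/√2, so ⟨+x|ψ⟩ = (-1 - 2i) / (√2·3).
P = |-1 - 2i|² / 18 = 5/18.

0.278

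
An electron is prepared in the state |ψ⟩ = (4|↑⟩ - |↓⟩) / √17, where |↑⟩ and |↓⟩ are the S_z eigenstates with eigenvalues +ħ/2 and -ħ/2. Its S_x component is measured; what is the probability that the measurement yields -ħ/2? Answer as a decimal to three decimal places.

|-x⟩ = (|↑⟩ - |↓⟩)/√2, so ⟨-x|ψ⟩ = (5) / (√2·√17).
P = |5|² / 34 = 25/34.

0.735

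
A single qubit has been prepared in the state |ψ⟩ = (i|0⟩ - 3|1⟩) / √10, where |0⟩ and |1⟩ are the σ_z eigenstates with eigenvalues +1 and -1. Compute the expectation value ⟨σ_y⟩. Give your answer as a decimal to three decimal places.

0.600

⟨σ_y⟩ = 2 Im(a* b)/(|a|²+|b|²) with a = i, b = -3.
a* b = 3i, so ⟨σ_y⟩ = 6/10.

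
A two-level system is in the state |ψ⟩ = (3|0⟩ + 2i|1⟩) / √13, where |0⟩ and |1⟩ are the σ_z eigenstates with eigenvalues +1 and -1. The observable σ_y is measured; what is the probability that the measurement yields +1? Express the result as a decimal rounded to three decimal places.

0.962

|+y⟩ = (|0⟩ + i|1⟩)/√2, so ⟨+y|ψ⟩ = (5) / (√2·√13).
P = |5|² / 26 = 25/26.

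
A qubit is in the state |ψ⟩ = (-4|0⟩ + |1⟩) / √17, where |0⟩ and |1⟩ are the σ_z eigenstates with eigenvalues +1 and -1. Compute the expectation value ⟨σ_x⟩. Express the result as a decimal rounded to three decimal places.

-0.471

⟨σ_x⟩ = 2 Re(a* b)/(|a|²+|b|²) with a = -4, b = 1.
a* b = -4, so ⟨σ_x⟩ = -8/17.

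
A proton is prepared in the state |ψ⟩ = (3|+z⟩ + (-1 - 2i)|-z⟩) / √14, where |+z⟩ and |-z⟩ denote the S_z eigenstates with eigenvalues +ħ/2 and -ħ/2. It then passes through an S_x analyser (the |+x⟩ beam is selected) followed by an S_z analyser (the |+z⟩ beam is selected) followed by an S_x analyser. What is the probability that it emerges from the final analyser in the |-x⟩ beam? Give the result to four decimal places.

0.0714

First analyser (S_x): P(|+x⟩) = |⟨+x|ψ⟩|² = 8/28.
After stage 1 the state is |+x⟩; P(|+z⟩) = |⟨+z|+x⟩|² = 1/2.
After stage 2 the state is |+z⟩; P(|-x⟩) = |⟨-x|+z⟩|² = 1/2.
Joint probability = 8/28 × 1/2 × 1/2 = 0.0714.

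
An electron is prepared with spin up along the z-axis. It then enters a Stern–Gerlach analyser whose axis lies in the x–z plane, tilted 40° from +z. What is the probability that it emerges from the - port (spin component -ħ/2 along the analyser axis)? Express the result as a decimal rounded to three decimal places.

0.117

For spin-½, the probability of finding spin-up along an axis at angle θ to the initial spin direction is cos²(θ/2); spin-down is sin²(θ/2).
θ = 40°, so P = sin²(20°) ≈ 0.117.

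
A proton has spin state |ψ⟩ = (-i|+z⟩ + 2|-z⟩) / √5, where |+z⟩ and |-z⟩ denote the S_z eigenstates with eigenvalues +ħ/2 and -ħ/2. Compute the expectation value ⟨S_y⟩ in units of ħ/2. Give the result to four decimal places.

0.8000

⟨σ_y⟩ = 2 Im(a* b)/(|a|²+|b|²) with a = -i, b = 2.
a* b = 2i, so ⟨σ_y⟩ = 4/5.
⟨S_y⟩ = (ħ/2)·⟨σ_y⟩.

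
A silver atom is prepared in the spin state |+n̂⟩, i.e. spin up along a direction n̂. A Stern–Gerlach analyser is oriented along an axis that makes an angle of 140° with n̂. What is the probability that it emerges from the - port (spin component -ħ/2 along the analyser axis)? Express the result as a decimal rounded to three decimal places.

0.883

For spin-½, the probability of finding spin-up along an axis at angle θ to the initial spin direction is cos²(θ/2); spin-down is sin²(θ/2).
θ = 140°, so P = sin²(70°) ≈ 0.883.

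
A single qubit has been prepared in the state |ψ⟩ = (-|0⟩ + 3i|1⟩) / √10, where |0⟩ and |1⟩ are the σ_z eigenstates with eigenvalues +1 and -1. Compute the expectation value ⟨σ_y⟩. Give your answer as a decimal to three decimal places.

⟨σ_y⟩ = 2 Im(a* b)/(|a|²+|b|²) with a = -1, b = 3i.
a* b = -3i, so ⟨σ_y⟩ = -6/10.

-0.600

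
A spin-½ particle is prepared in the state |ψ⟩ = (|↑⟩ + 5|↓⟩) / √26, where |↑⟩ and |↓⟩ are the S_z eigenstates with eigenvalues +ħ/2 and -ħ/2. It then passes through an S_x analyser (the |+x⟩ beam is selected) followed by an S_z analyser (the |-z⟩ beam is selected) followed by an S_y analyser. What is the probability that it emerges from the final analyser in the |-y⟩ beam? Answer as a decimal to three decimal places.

0.173

First analyser (S_x): P(|+x⟩) = |⟨+x|ψ⟩|² = 36/52.
After stage 1 the state is |+x⟩; P(|-z⟩) = |⟨-z|+x⟩|² = 1/2.
After stage 2 the state is |-z⟩; P(|-y⟩) = |⟨-y|-z⟩|² = 1/2.
Joint probability = 36/52 × 1/2 × 1/2 = 0.173.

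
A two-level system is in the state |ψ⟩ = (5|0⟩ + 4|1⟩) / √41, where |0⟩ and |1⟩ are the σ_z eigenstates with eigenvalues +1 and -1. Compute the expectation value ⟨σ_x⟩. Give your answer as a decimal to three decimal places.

⟨σ_x⟩ = 2 Re(a* b)/(|a|²+|b|²) with a = 5, b = 4.
a* b = 20, so ⟨σ_x⟩ = 40/41.

0.976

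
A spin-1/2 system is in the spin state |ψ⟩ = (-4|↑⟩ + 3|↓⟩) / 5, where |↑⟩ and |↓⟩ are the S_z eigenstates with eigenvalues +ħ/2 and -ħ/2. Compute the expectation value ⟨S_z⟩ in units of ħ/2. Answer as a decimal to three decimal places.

⟨σ_z⟩ = |a|² - |b|² divided by |a|²+|b|², with a, b the |↑⟩, |↓⟩ amplitudes.
= (16 - 9)/25 = 7/25.
⟨S_z⟩ = (ħ/2)·⟨σ_z⟩.

0.280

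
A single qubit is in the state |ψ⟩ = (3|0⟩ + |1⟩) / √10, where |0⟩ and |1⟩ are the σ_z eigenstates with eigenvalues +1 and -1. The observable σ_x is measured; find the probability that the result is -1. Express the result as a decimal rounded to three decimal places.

0.200

|-x⟩ = (|0⟩ - |1⟩)/√2, so ⟨-x|ψ⟩ = (2) / (√2·√10).
P = |2|² / 20 = 4/20.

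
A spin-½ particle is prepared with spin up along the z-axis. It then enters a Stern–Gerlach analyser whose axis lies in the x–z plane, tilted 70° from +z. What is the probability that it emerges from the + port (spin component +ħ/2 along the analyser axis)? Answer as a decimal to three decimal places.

For spin-½, the probability of finding spin-up along an axis at angle θ to the initial spin direction is cos²(θ/2); spin-down is sin²(θ/2).
θ = 70°, so P = cos²(35°) ≈ 0.671.

0.671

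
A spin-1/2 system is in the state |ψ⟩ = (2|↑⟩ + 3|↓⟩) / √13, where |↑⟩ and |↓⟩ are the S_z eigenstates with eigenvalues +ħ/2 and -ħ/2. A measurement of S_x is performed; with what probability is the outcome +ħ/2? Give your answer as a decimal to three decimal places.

|+x⟩ = (|↑⟩ + |↓⟩)/√2, so ⟨+x|ψ⟩ = (5) / (√2·√13).
P = |5|² / 26 = 25/26.

0.962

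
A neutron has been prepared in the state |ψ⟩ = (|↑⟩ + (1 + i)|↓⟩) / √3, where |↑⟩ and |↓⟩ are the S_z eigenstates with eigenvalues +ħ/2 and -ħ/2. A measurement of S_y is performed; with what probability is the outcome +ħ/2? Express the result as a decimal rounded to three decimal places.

0.833

|+y⟩ = (|↑⟩ + i|↓⟩)/√2, so ⟨+y|ψ⟩ = (2 - i) / (√2·√3).
P = |2 - i|² / 6 = 5/6.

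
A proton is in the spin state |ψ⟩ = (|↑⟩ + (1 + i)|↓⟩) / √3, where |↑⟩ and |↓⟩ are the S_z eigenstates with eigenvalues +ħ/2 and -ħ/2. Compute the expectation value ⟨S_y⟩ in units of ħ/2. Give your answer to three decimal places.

⟨σ_y⟩ = 2 Im(a* b)/(|a|²+|b|²) with a = 1, b = (1 + i).
a* b = (1 + i), so ⟨σ_y⟩ = 2/3.
⟨S_y⟩ = (ħ/2)·⟨σ_y⟩.

0.667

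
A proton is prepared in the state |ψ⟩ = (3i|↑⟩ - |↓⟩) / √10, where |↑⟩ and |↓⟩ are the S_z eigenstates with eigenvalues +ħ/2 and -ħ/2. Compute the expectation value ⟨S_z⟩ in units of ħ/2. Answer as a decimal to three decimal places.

0.800

⟨σ_z⟩ = |a|² - |b|² divided by |a|²+|b|², with a, b the |↑⟩, |↓⟩ amplitudes.
= (9 - 1)/10 = 8/10.
⟨S_z⟩ = (ħ/2)·⟨σ_z⟩.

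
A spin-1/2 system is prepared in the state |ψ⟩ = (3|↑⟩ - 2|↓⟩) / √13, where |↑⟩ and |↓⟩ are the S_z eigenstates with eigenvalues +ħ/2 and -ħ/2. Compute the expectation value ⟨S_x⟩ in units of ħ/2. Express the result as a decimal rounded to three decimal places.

⟨σ_x⟩ = 2 Re(a* b)/(|a|²+|b|²) with a = 3, b = -2.
a* b = -6, so ⟨σ_x⟩ = -12/13.
⟨S_x⟩ = (ħ/2)·⟨σ_x⟩.

-0.923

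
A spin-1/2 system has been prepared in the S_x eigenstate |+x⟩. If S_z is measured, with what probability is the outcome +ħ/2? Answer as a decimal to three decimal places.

In the S_z basis, |+x⟩ = (|+z⟩ + |-z⟩)/√2 and |+z⟩ = |+z⟩.
|⟨+z|+x⟩|² = 1/2.

0.500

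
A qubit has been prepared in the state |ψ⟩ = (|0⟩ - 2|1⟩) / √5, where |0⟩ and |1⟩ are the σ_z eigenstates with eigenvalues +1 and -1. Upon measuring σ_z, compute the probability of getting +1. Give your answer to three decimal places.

0.200

The +1 outcome corresponds to |0⟩. Its amplitude in |ψ⟩ is 1/√5.
P = |1|² / 5 = 1/5.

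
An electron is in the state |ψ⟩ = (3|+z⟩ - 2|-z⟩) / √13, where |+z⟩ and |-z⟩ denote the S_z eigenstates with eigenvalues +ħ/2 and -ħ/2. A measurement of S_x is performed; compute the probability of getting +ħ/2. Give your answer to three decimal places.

0.038

|+x⟩ = (|+z⟩ + |-z⟩)/√2, so ⟨+x|ψ⟩ = (1) / (√2·√13).
P = |1|² / 26 = 1/26.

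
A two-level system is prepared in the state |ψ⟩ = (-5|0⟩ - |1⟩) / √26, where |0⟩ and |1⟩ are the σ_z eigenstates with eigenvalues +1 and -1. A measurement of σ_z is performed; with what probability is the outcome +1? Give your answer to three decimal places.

0.962

The +1 outcome corresponds to |0⟩. Its amplitude in |ψ⟩ is -5/√26.
P = |-5|² / 26 = 25/26.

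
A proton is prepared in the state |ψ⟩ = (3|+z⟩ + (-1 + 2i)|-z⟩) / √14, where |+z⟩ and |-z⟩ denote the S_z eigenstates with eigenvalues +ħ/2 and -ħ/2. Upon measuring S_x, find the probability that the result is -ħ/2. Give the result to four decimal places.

0.7143

|-x⟩ = (|+z⟩ - |-z⟩)/√2, so ⟨-x|ψ⟩ = (4 - 2i) / (√2·√14).
P = |4 - 2i|² / 28 = 20/28.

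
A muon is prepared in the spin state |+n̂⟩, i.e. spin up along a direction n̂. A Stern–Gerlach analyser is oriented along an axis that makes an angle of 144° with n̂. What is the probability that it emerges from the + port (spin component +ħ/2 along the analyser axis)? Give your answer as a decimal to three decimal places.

0.095

For spin-½, the probability of finding spin-up along an axis at angle θ to the initial spin direction is cos²(θ/2); spin-down is sin²(θ/2).
θ = 144°, so P = cos²(72°) ≈ 0.095.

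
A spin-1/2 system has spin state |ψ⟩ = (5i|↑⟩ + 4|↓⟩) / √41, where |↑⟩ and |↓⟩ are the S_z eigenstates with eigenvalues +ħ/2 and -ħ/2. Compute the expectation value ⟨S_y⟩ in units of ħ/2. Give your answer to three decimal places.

⟨σ_y⟩ = 2 Im(a* b)/(|a|²+|b|²) with a = 5i, b = 4.
a* b = -20i, so ⟨σ_y⟩ = -40/41.
⟨S_y⟩ = (ħ/2)·⟨σ_y⟩.

-0.976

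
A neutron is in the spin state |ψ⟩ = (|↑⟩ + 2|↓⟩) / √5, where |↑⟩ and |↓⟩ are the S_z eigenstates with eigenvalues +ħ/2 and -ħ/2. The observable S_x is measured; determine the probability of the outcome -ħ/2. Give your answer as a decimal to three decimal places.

|-x⟩ = (|↑⟩ - |↓⟩)/√2, so ⟨-x|ψ⟩ = (-1) / (√2·√5).
P = |-1|² / 10 = 1/10.

0.100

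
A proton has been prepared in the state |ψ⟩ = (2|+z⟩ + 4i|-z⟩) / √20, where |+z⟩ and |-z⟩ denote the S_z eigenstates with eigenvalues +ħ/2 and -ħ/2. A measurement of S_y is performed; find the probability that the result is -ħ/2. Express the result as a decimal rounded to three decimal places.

|-y⟩ = (|+z⟩ - i|-z⟩)/√2, so ⟨-y|ψ⟩ = (-2) / (√2·√20).
P = |-2|² / 40 = 4/40.

0.100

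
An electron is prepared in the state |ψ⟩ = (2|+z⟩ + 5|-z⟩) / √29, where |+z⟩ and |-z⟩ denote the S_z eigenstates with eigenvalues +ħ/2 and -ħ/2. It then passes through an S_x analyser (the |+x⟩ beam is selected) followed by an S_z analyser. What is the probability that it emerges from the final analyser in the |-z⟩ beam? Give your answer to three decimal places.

First analyser (S_x): P(|+x⟩) = |⟨+x|ψ⟩|² = 49/58.
After stage 1 the state is |+x⟩; P(|-z⟩) = |⟨-z|+x⟩|² = 1/2.
Joint probability = 49/58 × 1/2 = 0.422.

0.422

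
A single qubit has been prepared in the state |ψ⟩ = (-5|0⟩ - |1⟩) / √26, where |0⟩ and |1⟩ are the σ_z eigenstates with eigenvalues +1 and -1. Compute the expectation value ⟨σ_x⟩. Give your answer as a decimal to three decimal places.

0.385

⟨σ_x⟩ = 2 Re(a* b)/(|a|²+|b|²) with a = -5, b = -1.
a* b = 5, so ⟨σ_x⟩ = 10/26.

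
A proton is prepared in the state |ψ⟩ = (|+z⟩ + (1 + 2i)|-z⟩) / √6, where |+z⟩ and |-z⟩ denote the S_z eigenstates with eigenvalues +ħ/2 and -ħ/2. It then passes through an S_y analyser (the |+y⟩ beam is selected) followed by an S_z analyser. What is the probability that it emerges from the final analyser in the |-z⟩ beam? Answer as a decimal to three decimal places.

First analyser (S_y): P(|+y⟩) = |⟨+y|ψ⟩|² = 10/12.
After stage 1 the state is |+y⟩; P(|-z⟩) = |⟨-z|+y⟩|² = 1/2.
Joint probability = 10/12 × 1/2 = 0.417.

0.417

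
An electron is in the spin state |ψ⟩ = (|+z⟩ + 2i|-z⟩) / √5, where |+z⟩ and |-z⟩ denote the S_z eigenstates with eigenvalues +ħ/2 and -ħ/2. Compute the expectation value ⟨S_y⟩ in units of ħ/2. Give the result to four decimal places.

⟨σ_y⟩ = 2 Im(a* b)/(|a|²+|b|²) with a = 1, b = 2i.
a* b = 2i, so ⟨σ_y⟩ = 4/5.
⟨S_y⟩ = (ħ/2)·⟨σ_y⟩.

0.8000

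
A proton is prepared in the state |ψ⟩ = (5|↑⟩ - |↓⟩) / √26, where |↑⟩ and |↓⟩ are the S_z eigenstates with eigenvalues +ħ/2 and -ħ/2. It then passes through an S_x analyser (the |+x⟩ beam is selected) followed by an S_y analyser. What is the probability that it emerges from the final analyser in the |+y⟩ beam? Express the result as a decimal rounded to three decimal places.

First analyser (S_x): P(|+x⟩) = |⟨+x|ψ⟩|² = 16/52.
After stage 1 the state is |+x⟩; P(|+y⟩) = |⟨+y|+x⟩|² = 1/2.
Joint probability = 16/52 × 1/2 = 0.154.

0.154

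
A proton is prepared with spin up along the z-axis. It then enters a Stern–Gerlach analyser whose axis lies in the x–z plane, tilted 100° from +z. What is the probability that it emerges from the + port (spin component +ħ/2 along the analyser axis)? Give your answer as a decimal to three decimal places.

For spin-½, the probability of finding spin-up along an axis at angle θ to the initial spin direction is cos²(θ/2); spin-down is sin²(θ/2).
θ = 100°, so P = cos²(50°) ≈ 0.413.

0.413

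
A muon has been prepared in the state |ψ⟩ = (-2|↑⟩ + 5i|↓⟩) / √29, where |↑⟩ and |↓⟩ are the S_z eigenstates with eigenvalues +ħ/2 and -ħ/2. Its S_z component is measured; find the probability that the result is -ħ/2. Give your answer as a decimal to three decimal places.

0.862

The -ħ/2 outcome corresponds to |↓⟩. Its amplitude in |ψ⟩ is 5i/√29.
P = |5i|² / 29 = 25/29.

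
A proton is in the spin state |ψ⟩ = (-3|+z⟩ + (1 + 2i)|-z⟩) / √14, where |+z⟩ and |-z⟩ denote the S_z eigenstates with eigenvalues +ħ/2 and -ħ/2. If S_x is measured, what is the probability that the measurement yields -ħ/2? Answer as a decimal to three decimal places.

|-x⟩ = (|+z⟩ - |-z⟩)/√2, so ⟨-x|ψ⟩ = (-4 - 2i) / (√2·√14).
P = |-4 - 2i|² / 28 = 20/28.

0.714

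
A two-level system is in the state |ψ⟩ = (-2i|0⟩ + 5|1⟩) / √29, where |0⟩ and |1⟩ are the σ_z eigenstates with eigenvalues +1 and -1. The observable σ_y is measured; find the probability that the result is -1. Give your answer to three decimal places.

0.155

|-y⟩ = (|0⟩ - i|1⟩)/√2, so ⟨-y|ψ⟩ = (3i) / (√2·√29).
P = |3i|² / 58 = 9/58.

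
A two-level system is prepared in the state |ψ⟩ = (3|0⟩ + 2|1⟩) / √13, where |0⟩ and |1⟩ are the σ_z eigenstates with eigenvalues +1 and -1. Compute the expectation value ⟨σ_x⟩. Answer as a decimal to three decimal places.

⟨σ_x⟩ = 2 Re(a* b)/(|a|²+|b|²) with a = 3, b = 2.
a* b = 6, so ⟨σ_x⟩ = 12/13.

0.923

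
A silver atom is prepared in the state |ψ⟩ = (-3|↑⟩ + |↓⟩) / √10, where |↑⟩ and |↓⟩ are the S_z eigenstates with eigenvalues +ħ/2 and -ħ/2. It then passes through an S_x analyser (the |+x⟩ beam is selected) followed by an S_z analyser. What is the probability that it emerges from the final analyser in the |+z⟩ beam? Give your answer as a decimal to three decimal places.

First analyser (S_x): P(|+x⟩) = |⟨+x|ψ⟩|² = 4/20.
After stage 1 the state is |+x⟩; P(|+z⟩) = |⟨+z|+x⟩|² = 1/2.
Joint probability = 4/20 × 1/2 = 0.100.

0.100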